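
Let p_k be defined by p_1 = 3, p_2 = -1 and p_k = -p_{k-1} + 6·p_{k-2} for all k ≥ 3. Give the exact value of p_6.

-289

Compute successive terms:
p_3 = 19;  p_4 = -25;  p_5 = 139;  p_6 = -289.
(Characteristic roots are 2 and -3.)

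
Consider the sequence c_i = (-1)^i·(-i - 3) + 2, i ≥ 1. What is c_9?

(-1)^9 = -1; -i - 3 at i=9 is -12; so c_9 = 14.

14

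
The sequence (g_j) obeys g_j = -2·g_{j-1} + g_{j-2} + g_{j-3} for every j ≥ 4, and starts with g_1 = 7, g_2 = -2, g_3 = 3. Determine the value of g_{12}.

Iterate the recurrence:
g_4 = -1; g_5 = 3; g_6 = -4; g_7 = 10; g_8 = -21; g_9 = 48; g_{10} = -107; g_{11} = 241; g_{12} = -541.

-541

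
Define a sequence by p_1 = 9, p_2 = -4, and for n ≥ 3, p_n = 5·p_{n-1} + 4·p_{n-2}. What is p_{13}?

426489984

Applying the relation repeatedly:
p_3 = 16; p_4 = 64; p_5 = 384; …; p_{10} = 2301056; p_{11} = 13119616; p_{12} = 74802304; p_{13} = 426489984.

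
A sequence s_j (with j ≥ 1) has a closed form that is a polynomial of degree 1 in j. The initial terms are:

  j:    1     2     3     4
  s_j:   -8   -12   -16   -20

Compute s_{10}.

-44

1st diffs: -4, -4, -4 (constant).
So s_j = -4j - 4.
Evaluating at j = 10 gives s_{10} = -44.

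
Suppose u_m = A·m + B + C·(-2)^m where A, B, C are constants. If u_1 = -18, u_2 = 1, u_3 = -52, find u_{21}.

Plug in m = 1, 2, 3: A + B - 2C = -18; 2A + B + 4C = 1; 3A + B - 8C = -52.
Subtracting the first from the second: A + 6C = 19.
Subtracting the second from the third: A - 12C = -53.
Solving: C = 4, A = -5, then B = -5.
So u_m = -5·m + (-5) + 4·(-2)^m; at m=21 this is -8388718.

-8388718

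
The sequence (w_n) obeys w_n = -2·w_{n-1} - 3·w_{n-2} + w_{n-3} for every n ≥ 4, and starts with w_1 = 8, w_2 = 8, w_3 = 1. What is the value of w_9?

Compute successive terms:
w_4 = -18  w_5 = 41  w_6 = -27  w_7 = -87  w_8 = 296  w_9 = -358.

-358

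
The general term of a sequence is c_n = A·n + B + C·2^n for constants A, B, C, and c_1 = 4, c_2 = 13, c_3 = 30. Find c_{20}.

4194319

At n = 1, 2, 3: A + B + 2C = 4; 2A + B + 4C = 13; 3A + B + 8C = 30.
Subtracting the first from the second: A + 2C = 9.
Subtracting the second from the third: A + 4C = 17.
Solving: C = 4, A = 1, then B = -5.
Therefore c_{20} = 20 + (-5) + 4·1048576 = 4194319.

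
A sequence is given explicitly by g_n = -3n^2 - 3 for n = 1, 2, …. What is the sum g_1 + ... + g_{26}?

-18681

Over n = 1..26: Σn = 351, Σn² = 6201.
Total = (-3)·6201 + (-3)·26 = -18681.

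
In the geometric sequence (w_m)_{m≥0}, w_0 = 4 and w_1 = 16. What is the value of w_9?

1048576

Common ratio r = 4.
w_m = 4·4^(m-0).
w_9 = 4·4^9 = 1048576.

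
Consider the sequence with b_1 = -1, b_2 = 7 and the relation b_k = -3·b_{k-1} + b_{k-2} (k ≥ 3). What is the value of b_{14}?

11270527

Compute successive terms:
b_3 = -22; b_4 = 73; b_5 = -241; …; b_{11} = -312829; b_{12} = 1033204; b_{13} = -3412441; b_{14} = 11270527.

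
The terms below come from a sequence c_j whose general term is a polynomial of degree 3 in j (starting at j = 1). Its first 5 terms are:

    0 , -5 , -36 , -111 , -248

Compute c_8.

-1211

1st diffs: -5, -31, -75, -137.
2nd diffs: -26, -44, -62.
3rd diffs: -18, -18 (constant).
Newton forward-difference form: c_j = (-5)·C(j-1,1) + (-26)·C(j-1,2) + (-18)·C(j-1,3).
At j = 8: j-1 = 7, so c_8 = -35 - 546 - 630 = -1211.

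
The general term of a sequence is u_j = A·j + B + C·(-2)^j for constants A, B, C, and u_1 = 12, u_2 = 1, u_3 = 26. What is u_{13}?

At j = 1, 2, 3: A + B - 2C = 12; 2A + B + 4C = 1; 3A + B - 8C = 26.
Subtracting the first from the second: A + 6C = -11.
Subtracting the second from the third: A - 12C = 25.
Solving: C = -2, A = 1, then B = 7.
Therefore u_{13} = 13 + 7 + (-2)·(-8192) = 16404.

16404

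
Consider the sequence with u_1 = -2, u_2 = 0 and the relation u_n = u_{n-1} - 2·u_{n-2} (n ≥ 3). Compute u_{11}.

u_3 = 4  u_4 = 4  u_5 = -4  u_6 = -12  u_7 = -4  u_8 = 20  u_9 = 28  u_{10} = -12  u_{11} = -68.

-68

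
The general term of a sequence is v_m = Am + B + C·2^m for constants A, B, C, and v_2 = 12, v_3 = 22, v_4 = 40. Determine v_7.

Write the equations: 2A + B + 4C = 12; 3A + B + 8C = 22; 4A + B + 16C = 40.
Subtracting the first from the second: A + 4C = 10.
Subtracting the second from the third: A + 8C = 18.
Solving: C = 2, A = 2, then B = 0.
Hence v_7 = 2·7 + 0 + 2·128 = 270.

270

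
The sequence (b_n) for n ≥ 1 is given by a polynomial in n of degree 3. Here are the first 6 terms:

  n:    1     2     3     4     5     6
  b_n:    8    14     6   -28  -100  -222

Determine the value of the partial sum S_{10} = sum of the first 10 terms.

1st diffs: 6, -8, -34, -72, -122.
2nd diffs: -14, -26, -38, -50.
3rd diffs: -12, -12, -12 (constant).
So b_n = -2n^3 + 5n^2 + 5n.
Continuing: -406, -664, -1008, -1450.
Summing n = 1..10 (10 terms) gives -3850.

-3850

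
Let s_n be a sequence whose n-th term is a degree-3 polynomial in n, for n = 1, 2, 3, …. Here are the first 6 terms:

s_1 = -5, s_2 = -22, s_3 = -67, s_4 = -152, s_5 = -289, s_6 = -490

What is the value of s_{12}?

-3712

1st diffs: -17, -45, -85, -137, -201.
2nd diffs: -28, -40, -52, -64.
3rd diffs: -12, -12, -12 (constant).
So s_n = -2n^3 - 2n^2 + 3n - 4.
Evaluating at n = 12 gives s_{12} = -3712.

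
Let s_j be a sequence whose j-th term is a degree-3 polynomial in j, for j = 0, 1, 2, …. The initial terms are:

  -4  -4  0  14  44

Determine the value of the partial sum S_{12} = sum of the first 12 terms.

3802

1st diffs: 0, 4, 14, 30.
2nd diffs: 4, 10, 16.
3rd diffs: 6, 6 (constant).
So s_j = j^3 - j^2 - 4.
Continuing: …, 96, 176, 290, 444, …, s_{11} = 1206.
Summing j = 0..11 (12 terms) gives 3802.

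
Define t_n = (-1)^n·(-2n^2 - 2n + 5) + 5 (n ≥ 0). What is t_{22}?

(-1)^22 = 1; -2n^2 - 2n + 5 at n=22 is -1007; so t_{22} = -1002.

-1002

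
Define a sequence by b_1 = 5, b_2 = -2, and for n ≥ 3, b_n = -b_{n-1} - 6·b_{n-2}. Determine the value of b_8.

b_3 = -28  b_4 = 40  b_5 = 128  b_6 = -368  b_7 = -400  b_8 = 2608.

2608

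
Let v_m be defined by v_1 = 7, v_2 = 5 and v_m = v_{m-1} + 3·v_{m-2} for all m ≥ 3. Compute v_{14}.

v_3 = 26, v_4 = 41, v_5 = 119, …, v_{11} = 16463, v_{12} = 37754, v_{13} = 87143, v_{14} = 200405.

200405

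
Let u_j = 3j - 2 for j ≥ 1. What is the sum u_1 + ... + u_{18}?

Over j = 1..18: Σj = 171.
Total = (3)·171 + (-2)·18 = 477.

477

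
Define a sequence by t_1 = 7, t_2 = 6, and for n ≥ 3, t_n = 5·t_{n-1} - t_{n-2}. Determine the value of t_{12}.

30257069

t_3 = 23; t_4 = 109; t_5 = 522; t_6 = 2501; t_7 = 11983; t_8 = 57414; t_9 = 275087; t_{10} = 1318021; t_{11} = 6315018; t_{12} = 30257069.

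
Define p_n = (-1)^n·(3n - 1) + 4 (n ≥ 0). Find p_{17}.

(-1)^17 = -1; 3n - 1 at n=17 is 50; so p_{17} = -46.

-46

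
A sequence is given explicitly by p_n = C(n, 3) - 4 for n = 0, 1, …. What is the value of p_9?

C(9, 3) = 84, so p_9 = 80.

80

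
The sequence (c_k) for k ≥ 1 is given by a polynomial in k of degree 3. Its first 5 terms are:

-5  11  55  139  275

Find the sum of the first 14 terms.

23590

1st diffs: 16, 44, 84, 136.
2nd diffs: 28, 40, 52.
3rd diffs: 12, 12 (constant).
So c_k = 2k^3 + 2k^2 - 4k - 5.
Continuing: …, 475, 751, 1115, 1579, …, c_{14} = 5819.
Summing k = 1..14 (14 terms) gives 23590.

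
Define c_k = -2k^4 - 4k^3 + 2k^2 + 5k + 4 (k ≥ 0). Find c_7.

c_7 = -2·7^4 - 4·7^3 + 2·7^2 + 5·7 + 4 = -6037.

-6037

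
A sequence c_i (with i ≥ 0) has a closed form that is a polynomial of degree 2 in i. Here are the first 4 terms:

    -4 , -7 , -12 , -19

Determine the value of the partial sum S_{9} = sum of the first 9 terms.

1st diffs: -3, -5, -7.
2nd diffs: -2, -2 (constant).
Newton forward-difference form: c_i = -4 + (-3)·C(i,1) + (-2)·C(i,2).
Continuing: …, -28, -39, -52, -67, …, c_8 = -84.
Summing i = 0..8 (9 terms) gives -312.

-312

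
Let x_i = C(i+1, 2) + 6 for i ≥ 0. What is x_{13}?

C(14, 2) = 91, so x_{13} = 97.

97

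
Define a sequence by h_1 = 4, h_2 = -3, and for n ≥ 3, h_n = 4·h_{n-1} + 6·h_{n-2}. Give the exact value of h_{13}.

93393408

Step forward from the initial values:
h_3 = 12; h_4 = 30; h_5 = 192; …; h_{10} = 678864; h_{11} = 3504576; h_{12} = 18091488; h_{13} = 93393408.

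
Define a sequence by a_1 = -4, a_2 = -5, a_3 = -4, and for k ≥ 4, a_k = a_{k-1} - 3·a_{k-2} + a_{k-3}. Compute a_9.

Applying the relation repeatedly:
a_4 = 7;  a_5 = 14;  a_6 = -11;  a_7 = -46;  a_8 = 1;  a_9 = 128.

128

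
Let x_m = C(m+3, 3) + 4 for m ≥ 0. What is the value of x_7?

124

C(10, 3) = 120, so x_7 = 124.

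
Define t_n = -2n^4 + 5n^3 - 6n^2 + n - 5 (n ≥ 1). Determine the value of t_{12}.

-33689

t_{12} = -2·12^4 + 5·12^3 - 6·12^2 + 1·12 - 5 = -33689.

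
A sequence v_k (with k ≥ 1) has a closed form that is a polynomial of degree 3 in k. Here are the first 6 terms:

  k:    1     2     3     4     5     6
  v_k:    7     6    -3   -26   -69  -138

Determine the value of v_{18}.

-5178

1st diffs: -1, -9, -23, -43, -69.
2nd diffs: -8, -14, -20, -26.
3rd diffs: -6, -6, -6 (constant).
So v_k = -k^3 + 2k^2 + 6.
Evaluating at k = 18 gives v_{18} = -5178.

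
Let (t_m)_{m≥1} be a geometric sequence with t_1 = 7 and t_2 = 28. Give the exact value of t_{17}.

30064771072

Common ratio r = 4.
t_m = 7·4^(m-1).
t_{17} = 7·4^16 = 30064771072.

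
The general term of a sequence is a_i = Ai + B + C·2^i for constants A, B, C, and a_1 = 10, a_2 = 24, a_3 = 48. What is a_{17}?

At i = 1, 2, 3: A + B + 2C = 10; 2A + B + 4C = 24; 3A + B + 8C = 48.
Subtracting the first from the second: A + 2C = 14.
Subtracting the second from the third: A + 4C = 24.
Solving: C = 5, A = 4, then B = -4.
Therefore a_{17} = 68 + (-4) + 5·131072 = 655424.

655424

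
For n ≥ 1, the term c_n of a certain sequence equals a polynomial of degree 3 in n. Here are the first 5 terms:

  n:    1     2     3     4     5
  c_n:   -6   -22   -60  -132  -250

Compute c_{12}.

1st diffs: -16, -38, -72, -118.
2nd diffs: -22, -34, -46.
3rd diffs: -12, -12 (constant).
Newton forward-difference form: c_n = -6 + (-16)·C(n-1,1) + (-22)·C(n-1,2) + (-12)·C(n-1,3).
At n = 12: n-1 = 11, so c_{12} = -6 - 176 - 1210 - 1980 = -3372.

-3372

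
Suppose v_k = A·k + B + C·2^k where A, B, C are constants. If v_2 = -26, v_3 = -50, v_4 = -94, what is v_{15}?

-163898

At k = 2, 3, 4: 2A + B + 4C = -26; 3A + B + 8C = -50; 4A + B + 16C = -94.
Subtracting the first from the second: A + 4C = -24.
Subtracting the second from the third: A + 8C = -44.
Solving: C = -5, A = -4, then B = 2.
So v_k = -4·k + 2 + (-5)·2^k; at k=15 this is -163898.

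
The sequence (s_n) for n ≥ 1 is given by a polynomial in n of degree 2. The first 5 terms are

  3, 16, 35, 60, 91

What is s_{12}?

476

1st diffs: 13, 19, 25, 31.
2nd diffs: 6, 6, 6 (constant).
So s_n = 3n^2 + 4n - 4.
Evaluating at n = 12 gives s_{12} = 476.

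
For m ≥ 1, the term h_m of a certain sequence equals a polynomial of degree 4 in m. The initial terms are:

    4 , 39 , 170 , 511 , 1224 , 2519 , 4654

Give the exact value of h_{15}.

98774

1st diffs: 35, 131, 341, 713, 1295, 2135.
2nd diffs: 96, 210, 372, 582, 840.
3rd diffs: 114, 162, 210, 258.
4th diffs: 48, 48, 48 (constant).
So h_m = 2m^4 - m^3 + 4m^2 - 1.
Evaluating at m = 15 gives h_{15} = 98774.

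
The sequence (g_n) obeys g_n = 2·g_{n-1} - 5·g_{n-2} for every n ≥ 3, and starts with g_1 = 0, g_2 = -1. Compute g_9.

g_3 = -2, g_4 = 1, g_5 = 12, g_6 = 19, g_7 = -22, g_8 = -139, g_9 = -168.

-168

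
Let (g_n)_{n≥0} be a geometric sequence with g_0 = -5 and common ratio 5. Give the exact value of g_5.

-15625

g_n = (-5)·5^(n-0).
g_5 = (-5)·5^5 = -15625.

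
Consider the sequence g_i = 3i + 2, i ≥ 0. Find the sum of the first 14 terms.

301

Over i = 0..13: Σi = 91.
Total = (3)·91 + (2)·14 = 301.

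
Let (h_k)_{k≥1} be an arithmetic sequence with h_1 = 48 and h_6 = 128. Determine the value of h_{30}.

512

Common difference d = (128 - 48) / (6 - 1) = 16.
h_k = 48 + (k - 1)·16.
h_{30} = 48 + 29·16 = 512.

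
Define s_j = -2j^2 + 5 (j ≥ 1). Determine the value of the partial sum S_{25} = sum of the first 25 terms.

-10925

Over j = 1..25: Σj = 325, Σj² = 5525.
Total = (-2)·5525 + (5)·25 = -10925.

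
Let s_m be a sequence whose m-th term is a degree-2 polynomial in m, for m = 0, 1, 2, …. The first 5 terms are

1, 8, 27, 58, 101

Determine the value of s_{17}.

1752

1st diffs: 7, 19, 31, 43.
2nd diffs: 12, 12, 12 (constant).
Newton forward-difference form: s_m = 1 + 7·C(m,1) + 12·C(m,2).
At m = 17: m = 17, so s_{17} = 1 + 119 + 1632 = 1752.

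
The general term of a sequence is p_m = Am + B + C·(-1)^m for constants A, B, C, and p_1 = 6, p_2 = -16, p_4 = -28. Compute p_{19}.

-102

Plug in m = 1, 2, 4: A + B - C = 6; 2A + B + C = -16; 4A + B + C = -28.
Subtracting the first from the second: A + 2C = -22.
Subtracting the second from the third: 2A = -12.
Solving: C = -8, A = -6, then B = 4.
Therefore p_{19} = -114 + 4 + (-8)·(-1) = -102.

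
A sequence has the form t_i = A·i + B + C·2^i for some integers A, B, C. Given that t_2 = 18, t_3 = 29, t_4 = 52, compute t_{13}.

Plug in i = 2, 3, 4: 2A + B + 4C = 18; 3A + B + 8C = 29; 4A + B + 16C = 52.
Subtracting the first from the second: A + 4C = 11.
Subtracting the second from the third: A + 8C = 23.
Solving: C = 3, A = -1, then B = 8.
So t_i = -1·i + 8 + 3·2^i; at i=13 this is 24571.

24571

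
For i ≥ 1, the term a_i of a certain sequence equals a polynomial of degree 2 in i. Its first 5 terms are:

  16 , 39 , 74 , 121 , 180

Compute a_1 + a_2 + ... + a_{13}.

1st diffs: 23, 35, 47, 59.
2nd diffs: 12, 12, 12 (constant).
Newton forward-difference form: a_i = 16 + 23·C(i-1,1) + 12·C(i-1,2).
Continuing: …, 251, 334, 429, 536, …, a_{13} = 1084.
Summing i = 1..13 (13 terms) gives 5434.

5434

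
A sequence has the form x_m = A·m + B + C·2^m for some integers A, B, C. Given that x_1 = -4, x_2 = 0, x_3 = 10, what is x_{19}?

1572818

Plug in m = 1, 2, 3: A + B + 2C = -4; 2A + B + 4C = 0; 3A + B + 8C = 10.
Subtracting the first from the second: A + 2C = 4.
Subtracting the second from the third: A + 4C = 10.
Solving: C = 3, A = -2, then B = -8.
Hence x_{19} = -2·19 + (-8) + 3·524288 = 1572818.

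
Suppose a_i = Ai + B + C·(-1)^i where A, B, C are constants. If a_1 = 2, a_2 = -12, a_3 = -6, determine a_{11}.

-38

At i = 1, 2, 3: A + B - C = 2; 2A + B + C = -12; 3A + B - C = -6.
Subtracting the first from the second: A + 2C = -14.
Subtracting the second from the third: A - 2C = 6.
Solving: C = -5, A = -4, then B = 1.
Therefore a_{11} = -44 + 1 + (-5)·(-1) = -38.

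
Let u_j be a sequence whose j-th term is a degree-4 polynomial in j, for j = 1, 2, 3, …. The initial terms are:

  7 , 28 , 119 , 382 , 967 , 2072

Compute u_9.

11207

1st diffs: 21, 91, 263, 585, 1105.
2nd diffs: 70, 172, 322, 520.
3rd diffs: 102, 150, 198.
4th diffs: 48, 48 (constant).
So u_j = 2j^4 - 3j^3 + 3j^2 + 3j + 2.
Evaluating at j = 9 gives u_9 = 11207.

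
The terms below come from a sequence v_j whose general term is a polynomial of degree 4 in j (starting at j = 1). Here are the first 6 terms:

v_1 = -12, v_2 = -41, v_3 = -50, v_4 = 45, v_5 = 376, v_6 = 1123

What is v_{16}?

105393

1st diffs: -29, -9, 95, 331, 747.
2nd diffs: 20, 104, 236, 416.
3rd diffs: 84, 132, 180.
4th diffs: 48, 48 (constant).
Newton forward-difference form: v_j = -12 + (-29)·C(j-1,1) + 20·C(j-1,2) + 84·C(j-1,3) + 48·C(j-1,4).
At j = 16: j-1 = 15, so v_{16} = -12 - 435 + 2100 + 38220 + 65520 = 105393.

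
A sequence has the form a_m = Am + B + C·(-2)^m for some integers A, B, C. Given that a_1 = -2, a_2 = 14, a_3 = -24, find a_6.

186

Plug in m = 1, 2, 3: A + B - 2C = -2; 2A + B + 4C = 14; 3A + B - 8C = -24.
Subtracting the first from the second: A + 6C = 16.
Subtracting the second from the third: A - 12C = -38.
Solving: C = 3, A = -2, then B = 6.
Hence a_6 = -2·6 + 6 + 3·64 = 186.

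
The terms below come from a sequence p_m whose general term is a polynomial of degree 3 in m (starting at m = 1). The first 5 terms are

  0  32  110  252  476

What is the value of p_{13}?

7380

1st diffs: 32, 78, 142, 224.
2nd diffs: 46, 64, 82.
3rd diffs: 18, 18 (constant).
Newton forward-difference form: p_m = 32·C(m-1,1) + 46·C(m-1,2) + 18·C(m-1,3).
At m = 13: m-1 = 12, so p_{13} = 384 + 3036 + 3960 = 7380.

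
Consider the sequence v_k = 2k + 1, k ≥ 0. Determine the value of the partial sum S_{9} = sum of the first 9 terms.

81

Over k = 0..8: Σk = 36.
Total = (2)·36 + (1)·9 = 81.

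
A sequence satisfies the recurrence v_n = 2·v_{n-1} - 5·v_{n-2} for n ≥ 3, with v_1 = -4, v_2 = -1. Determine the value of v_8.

Compute successive terms:
v_3 = 18, v_4 = 41, v_5 = -8, v_6 = -221, v_7 = -402, v_8 = 301.

301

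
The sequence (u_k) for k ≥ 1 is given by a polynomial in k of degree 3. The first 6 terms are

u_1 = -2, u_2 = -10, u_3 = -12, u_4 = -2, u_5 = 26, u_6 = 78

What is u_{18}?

1st diffs: -8, -2, 10, 28, 52.
2nd diffs: 6, 12, 18, 24.
3rd diffs: 6, 6, 6 (constant).
Newton forward-difference form: u_k = -2 + (-8)·C(k-1,1) + 6·C(k-1,2) + 6·C(k-1,3).
At k = 18: k-1 = 17, so u_{18} = -2 - 136 + 816 + 4080 = 4758.

4758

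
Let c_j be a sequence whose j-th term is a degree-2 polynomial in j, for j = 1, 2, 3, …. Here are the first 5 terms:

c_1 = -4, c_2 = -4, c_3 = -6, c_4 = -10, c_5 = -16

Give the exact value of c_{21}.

-384

1st diffs: 0, -2, -4, -6.
2nd diffs: -2, -2, -2 (constant).
Newton forward-difference form: c_j = -4 + (-2)·C(j-1,2).
At j = 21: j-1 = 20, so c_{21} = -4 - 380 = -384.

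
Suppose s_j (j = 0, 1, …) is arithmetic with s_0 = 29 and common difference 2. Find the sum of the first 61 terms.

5429

s_j = 29 + (j - 0)·2.
s_{60} = 149; S = 61·(29 + 149)/2 = 5429.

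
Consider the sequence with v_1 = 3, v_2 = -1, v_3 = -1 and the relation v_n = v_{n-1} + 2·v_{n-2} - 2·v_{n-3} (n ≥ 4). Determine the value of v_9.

-57

Applying the relation repeatedly:
v_4 = -9; v_5 = -9; v_6 = -25; v_7 = -25; v_8 = -57; v_9 = -57.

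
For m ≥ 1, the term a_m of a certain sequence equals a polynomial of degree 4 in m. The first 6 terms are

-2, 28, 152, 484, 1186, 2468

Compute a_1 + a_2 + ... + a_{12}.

117082

1st diffs: 30, 124, 332, 702, 1282.
2nd diffs: 94, 208, 370, 580.
3rd diffs: 114, 162, 210.
4th diffs: 48, 48 (constant).
Newton forward-difference form: a_m = -2 + 30·C(m-1,1) + 94·C(m-1,2) + 114·C(m-1,3) + 48·C(m-1,4).
Continuing: …, 4588, 7852, 12614, 19276, …, a_{12} = 40148.
Summing m = 1..12 (12 terms) gives 117082.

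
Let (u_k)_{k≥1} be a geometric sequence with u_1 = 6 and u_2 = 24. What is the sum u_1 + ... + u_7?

32766

Common ratio r = 4.
u_k = 6·4^(k-1).
S = 6·(4^7 - 1)/(4 - 1) = 6·(16384 - 1)/(3) = 32766.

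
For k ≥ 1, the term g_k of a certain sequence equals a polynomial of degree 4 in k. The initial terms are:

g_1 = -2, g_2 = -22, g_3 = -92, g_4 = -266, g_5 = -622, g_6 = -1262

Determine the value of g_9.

1st diffs: -20, -70, -174, -356, -640.
2nd diffs: -50, -104, -182, -284.
3rd diffs: -54, -78, -102.
4th diffs: -24, -24 (constant).
Newton forward-difference form: g_k = -2 + (-20)·C(k-1,1) + (-50)·C(k-1,2) + (-54)·C(k-1,3) + (-24)·C(k-1,4).
At k = 9: k-1 = 8, so g_9 = -2 - 160 - 1400 - 3024 - 1680 = -6266.

-6266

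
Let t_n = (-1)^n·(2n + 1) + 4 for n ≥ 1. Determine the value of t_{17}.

-31

(-1)^17 = -1; 2n + 1 at n=17 is 35; so t_{17} = -31.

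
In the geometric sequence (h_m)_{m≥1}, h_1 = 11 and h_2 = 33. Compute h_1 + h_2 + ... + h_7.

12023

Common ratio r = 3.
h_m = 11·3^(m-1).
S = 11·(3^7 - 1)/(3 - 1) = 11·(2187 - 1)/(2) = 12023.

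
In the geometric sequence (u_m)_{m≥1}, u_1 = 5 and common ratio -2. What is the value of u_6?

u_m = 5·(-2)^(m-1).
u_6 = 5·(-2)^5 = -160.

-160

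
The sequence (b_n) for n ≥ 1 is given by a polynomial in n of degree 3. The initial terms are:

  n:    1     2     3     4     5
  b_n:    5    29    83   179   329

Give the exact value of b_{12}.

1st diffs: 24, 54, 96, 150.
2nd diffs: 30, 42, 54.
3rd diffs: 12, 12 (constant).
Newton forward-difference form: b_n = 5 + 24·C(n-1,1) + 30·C(n-1,2) + 12·C(n-1,3).
At n = 12: n-1 = 11, so b_{12} = 5 + 264 + 1650 + 1980 = 3899.

3899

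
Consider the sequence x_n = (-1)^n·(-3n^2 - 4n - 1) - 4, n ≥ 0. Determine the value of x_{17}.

(-1)^17 = -1; -3n^2 - 4n - 1 at n=17 is -936; so x_{17} = 932.

932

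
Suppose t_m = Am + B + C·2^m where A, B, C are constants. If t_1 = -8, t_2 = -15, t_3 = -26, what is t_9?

At m = 1, 2, 3: A + B + 2C = -8; 2A + B + 4C = -15; 3A + B + 8C = -26.
Subtracting the first from the second: A + 2C = -7.
Subtracting the second from the third: A + 4C = -11.
Solving: C = -2, A = -3, then B = -1.
So t_m = -3·m + (-1) + (-2)·2^m; at m=9 this is -1052.

-1052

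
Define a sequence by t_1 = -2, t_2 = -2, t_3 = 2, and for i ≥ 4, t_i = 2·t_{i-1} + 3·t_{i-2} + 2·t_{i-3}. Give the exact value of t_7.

-110

Applying the relation repeatedly:
t_4 = -6, t_5 = -10, t_6 = -34, t_7 = -110.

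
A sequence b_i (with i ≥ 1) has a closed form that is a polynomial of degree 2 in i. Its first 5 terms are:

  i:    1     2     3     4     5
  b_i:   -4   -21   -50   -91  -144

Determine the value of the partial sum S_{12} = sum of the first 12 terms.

-3810

1st diffs: -17, -29, -41, -53.
2nd diffs: -12, -12, -12 (constant).
Newton forward-difference form: b_i = -4 + (-17)·C(i-1,1) + (-12)·C(i-1,2).
Continuing: …, -209, -286, -375, -476, …, b_{12} = -851.
Summing i = 1..12 (12 terms) gives -3810.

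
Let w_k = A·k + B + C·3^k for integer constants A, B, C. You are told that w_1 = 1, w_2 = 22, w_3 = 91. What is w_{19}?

4649045803

Plug in k = 1, 2, 3: A + B + 3C = 1; 2A + B + 9C = 22; 3A + B + 27C = 91.
Subtracting the first from the second: A + 6C = 21.
Subtracting the second from the third: A + 18C = 69.
Solving: C = 4, A = -3, then B = -8.
Therefore w_{19} = -57 + (-8) + 4·1162261467 = 4649045803.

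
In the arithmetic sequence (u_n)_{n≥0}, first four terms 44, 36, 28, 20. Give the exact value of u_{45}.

Common difference d = -8.
u_n = 44 + (n - 0)·(-8).
u_{45} = 44 + 45·(-8) = -316.

-316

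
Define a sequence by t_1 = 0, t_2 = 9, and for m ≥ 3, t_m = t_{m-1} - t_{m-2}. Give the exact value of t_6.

Iterate the recurrence:
t_3 = 9  t_4 = 0  t_5 = -9  t_6 = -9.

-9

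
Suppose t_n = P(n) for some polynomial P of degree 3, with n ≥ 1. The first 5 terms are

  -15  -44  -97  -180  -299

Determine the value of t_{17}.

-6719

1st diffs: -29, -53, -83, -119.
2nd diffs: -24, -30, -36.
3rd diffs: -6, -6 (constant).
Newton forward-difference form: t_n = -15 + (-29)·C(n-1,1) + (-24)·C(n-1,2) + (-6)·C(n-1,3).
At n = 17: n-1 = 16, so t_{17} = -15 - 464 - 2880 - 3360 = -6719.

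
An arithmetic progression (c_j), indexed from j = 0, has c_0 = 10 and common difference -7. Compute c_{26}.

-172

c_j = 10 + (j - 0)·(-7).
c_{26} = 10 + 26·(-7) = -172.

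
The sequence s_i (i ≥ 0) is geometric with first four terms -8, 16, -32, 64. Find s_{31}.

Common ratio r = -2.
s_i = (-8)·(-2)^(i-0).
s_{31} = (-8)·(-2)^31 = 17179869184.

17179869184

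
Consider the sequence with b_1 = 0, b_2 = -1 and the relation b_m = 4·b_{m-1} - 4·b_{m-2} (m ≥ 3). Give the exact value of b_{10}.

Applying the relation repeatedly:
b_3 = -4  b_4 = -12  b_5 = -32  b_6 = -80  b_7 = -192  b_8 = -448  b_9 = -1024  b_{10} = -2304.
(Characteristic roots are 2 and 2.)

-2304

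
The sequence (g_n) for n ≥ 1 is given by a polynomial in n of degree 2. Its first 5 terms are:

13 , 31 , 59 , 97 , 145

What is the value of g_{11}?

1st diffs: 18, 28, 38, 48.
2nd diffs: 10, 10, 10 (constant).
Newton forward-difference form: g_n = 13 + 18·C(n-1,1) + 10·C(n-1,2).
At n = 11: n-1 = 10, so g_{11} = 13 + 180 + 450 = 643.

643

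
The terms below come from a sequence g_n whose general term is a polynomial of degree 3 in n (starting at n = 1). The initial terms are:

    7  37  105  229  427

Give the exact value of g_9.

1st diffs: 30, 68, 124, 198.
2nd diffs: 38, 56, 74.
3rd diffs: 18, 18 (constant).
Newton forward-difference form: g_n = 7 + 30·C(n-1,1) + 38·C(n-1,2) + 18·C(n-1,3).
At n = 9: n-1 = 8, so g_9 = 7 + 240 + 1064 + 1008 = 2319.

2319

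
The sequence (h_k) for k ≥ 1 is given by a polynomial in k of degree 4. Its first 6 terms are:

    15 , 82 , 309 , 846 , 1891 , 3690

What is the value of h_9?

16791

1st diffs: 67, 227, 537, 1045, 1799.
2nd diffs: 160, 310, 508, 754.
3rd diffs: 150, 198, 246.
4th diffs: 48, 48 (constant).
Newton forward-difference form: h_k = 15 + 67·C(k-1,1) + 160·C(k-1,2) + 150·C(k-1,3) + 48·C(k-1,4).
At k = 9: k-1 = 8, so h_9 = 15 + 536 + 4480 + 8400 + 3360 = 16791.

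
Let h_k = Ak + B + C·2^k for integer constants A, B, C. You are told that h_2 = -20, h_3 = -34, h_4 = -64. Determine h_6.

Plug in k = 2, 3, 4: 2A + B + 4C = -20; 3A + B + 8C = -34; 4A + B + 16C = -64.
Subtracting the first from the second: A + 4C = -14.
Subtracting the second from the third: A + 8C = -30.
Solving: C = -4, A = 2, then B = -8.
Therefore h_6 = 12 + (-8) + (-4)·64 = -252.

-252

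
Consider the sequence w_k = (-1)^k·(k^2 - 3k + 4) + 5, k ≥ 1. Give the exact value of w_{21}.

(-1)^21 = -1; k^2 - 3k + 4 at k=21 is 382; so w_{21} = -377.

-377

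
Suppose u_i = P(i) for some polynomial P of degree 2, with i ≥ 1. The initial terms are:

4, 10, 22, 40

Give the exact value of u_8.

1st diffs: 6, 12, 18.
2nd diffs: 6, 6 (constant).
Newton forward-difference form: u_i = 4 + 6·C(i-1,1) + 6·C(i-1,2).
At i = 8: i-1 = 7, so u_8 = 4 + 42 + 126 = 172.

172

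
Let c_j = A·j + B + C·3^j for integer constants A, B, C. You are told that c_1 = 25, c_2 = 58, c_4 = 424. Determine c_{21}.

The three given values yield: A + B + 3C = 25; 2A + B + 9C = 58; 4A + B + 81C = 424.
Subtracting the first from the second: A + 6C = 33.
Subtracting the second from the third: 2A + 72C = 366.
Solving: C = 5, A = 3, then B = 7.
Therefore c_{21} = 63 + 7 + 5·10460353203 = 52301766085.

52301766085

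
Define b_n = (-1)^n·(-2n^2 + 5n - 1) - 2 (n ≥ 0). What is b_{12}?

(-1)^12 = 1; -2n^2 + 5n - 1 at n=12 is -229; so b_{12} = -231.

-231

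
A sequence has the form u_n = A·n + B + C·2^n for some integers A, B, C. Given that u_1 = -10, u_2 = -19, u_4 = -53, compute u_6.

-159

At n = 1, 2, 4: A + B + 2C = -10; 2A + B + 4C = -19; 4A + B + 16C = -53.
Subtracting the first from the second: A + 2C = -9.
Subtracting the second from the third: 2A + 12C = -34.
Solving: C = -2, A = -5, then B = -1.
Hence u_6 = -5·6 + (-1) + (-2)·64 = -159.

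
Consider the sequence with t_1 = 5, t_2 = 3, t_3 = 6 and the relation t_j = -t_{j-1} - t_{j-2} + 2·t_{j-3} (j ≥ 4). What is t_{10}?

-51

Step forward from the initial values:
t_4 = 1; t_5 = -1; t_6 = 12; t_7 = -9; t_8 = -5; t_9 = 38; t_{10} = -51.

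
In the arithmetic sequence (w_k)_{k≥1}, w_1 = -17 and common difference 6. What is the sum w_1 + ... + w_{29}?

1943

w_k = -17 + (k - 1)·6.
w_{29} = 151; S = 29·(-17 + 151)/2 = 1943.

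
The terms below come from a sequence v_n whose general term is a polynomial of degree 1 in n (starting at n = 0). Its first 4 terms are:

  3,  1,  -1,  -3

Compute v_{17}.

1st diffs: -2, -2, -2 (constant).
So v_n = -2n + 3.
Evaluating at n = 17 gives v_{17} = -31.

-31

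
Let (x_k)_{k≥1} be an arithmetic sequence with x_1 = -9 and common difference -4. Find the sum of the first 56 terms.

-6664

x_k = -9 + (k - 1)·(-4).
x_{56} = -229; S = 56·(-9 + (-229))/2 = -6664.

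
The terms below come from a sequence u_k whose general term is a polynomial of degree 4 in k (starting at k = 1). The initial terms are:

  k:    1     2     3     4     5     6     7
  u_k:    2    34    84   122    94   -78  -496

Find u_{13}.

1st diffs: 32, 50, 38, -28, -172, -418.
2nd diffs: 18, -12, -66, -144, -246.
3rd diffs: -30, -54, -78, -102.
4th diffs: -24, -24, -24 (constant).
So u_k = -k^4 + 5k^3 + 4k^2 - 6.
Evaluating at k = 13 gives u_{13} = -16906.

-16906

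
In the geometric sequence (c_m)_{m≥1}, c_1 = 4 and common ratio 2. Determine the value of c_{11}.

4096

c_m = 4·2^(m-1).
c_{11} = 4·2^10 = 4096.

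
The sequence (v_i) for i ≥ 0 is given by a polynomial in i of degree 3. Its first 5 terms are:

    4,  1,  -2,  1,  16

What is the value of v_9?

481

1st diffs: -3, -3, 3, 15.
2nd diffs: 0, 6, 12.
3rd diffs: 6, 6 (constant).
Newton forward-difference form: v_i = 4 + (-3)·C(i,1) + 6·C(i,3).
At i = 9: i = 9, so v_9 = 4 - 27 + 504 = 481.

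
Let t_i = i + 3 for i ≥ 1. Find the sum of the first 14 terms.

147

Over i = 1..14: Σi = 105.
Total = (1)·105 + (3)·14 = 147.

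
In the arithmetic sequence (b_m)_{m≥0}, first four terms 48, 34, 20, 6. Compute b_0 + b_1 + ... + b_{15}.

Common difference d = -14.
b_m = 48 + (m - 0)·(-14).
b_{15} = -162; S = 16·(48 + (-162))/2 = -912.

-912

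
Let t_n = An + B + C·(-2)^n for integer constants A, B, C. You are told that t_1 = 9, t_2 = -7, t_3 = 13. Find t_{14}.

The three given values yield: A + B - 2C = 9; 2A + B + 4C = -7; 3A + B - 8C = 13.
Subtracting the first from the second: A + 6C = -16.
Subtracting the second from the third: A - 12C = 20.
Solving: C = -2, A = -4, then B = 9.
Therefore t_{14} = -56 + 9 + (-2)·16384 = -32815.

-32815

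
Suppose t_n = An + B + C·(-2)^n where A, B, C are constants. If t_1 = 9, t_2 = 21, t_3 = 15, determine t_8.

309

Plug in n = 1, 2, 3: A + B - 2C = 9; 2A + B + 4C = 21; 3A + B - 8C = 15.
Subtracting the first from the second: A + 6C = 12.
Subtracting the second from the third: A - 12C = -6.
Solving: C = 1, A = 6, then B = 5.
So t_n = 6·n + 5 + 1·(-2)^n; at n=8 this is 309.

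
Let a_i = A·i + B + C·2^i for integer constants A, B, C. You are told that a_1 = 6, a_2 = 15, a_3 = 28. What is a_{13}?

Write the equations: A + B + 2C = 6; 2A + B + 4C = 15; 3A + B + 8C = 28.
Subtracting the first from the second: A + 2C = 9.
Subtracting the second from the third: A + 4C = 13.
Solving: C = 2, A = 5, then B = -3.
So a_i = 5·i + (-3) + 2·2^i; at i=13 this is 16446.

16446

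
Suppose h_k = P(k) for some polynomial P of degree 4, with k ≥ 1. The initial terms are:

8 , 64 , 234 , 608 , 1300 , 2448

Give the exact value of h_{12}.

1st diffs: 56, 170, 374, 692, 1148.
2nd diffs: 114, 204, 318, 456.
3rd diffs: 90, 114, 138.
4th diffs: 24, 24 (constant).
Newton forward-difference form: h_k = 8 + 56·C(k-1,1) + 114·C(k-1,2) + 90·C(k-1,3) + 24·C(k-1,4).
At k = 12: k-1 = 11, so h_{12} = 8 + 616 + 6270 + 14850 + 7920 = 29664.

29664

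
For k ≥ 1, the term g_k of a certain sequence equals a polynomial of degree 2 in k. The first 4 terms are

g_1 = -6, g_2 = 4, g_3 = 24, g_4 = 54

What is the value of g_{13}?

774

1st diffs: 10, 20, 30.
2nd diffs: 10, 10 (constant).
Newton forward-difference form: g_k = -6 + 10·C(k-1,1) + 10·C(k-1,2).
At k = 13: k-1 = 12, so g_{13} = -6 + 120 + 660 = 774.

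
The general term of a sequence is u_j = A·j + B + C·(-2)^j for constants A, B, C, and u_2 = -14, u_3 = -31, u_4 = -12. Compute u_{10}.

At j = 2, 3, 4: 2A + B + 4C = -14; 3A + B - 8C = -31; 4A + B + 16C = -12.
Subtracting the first from the second: A - 12C = -17.
Subtracting the second from the third: A + 24C = 19.
Solving: C = 1, A = -5, then B = -8.
Therefore u_{10} = -50 + (-8) + 1·1024 = 966.

966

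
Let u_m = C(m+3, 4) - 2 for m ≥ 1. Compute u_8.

328

C(11, 4) = 330, so u_8 = 328.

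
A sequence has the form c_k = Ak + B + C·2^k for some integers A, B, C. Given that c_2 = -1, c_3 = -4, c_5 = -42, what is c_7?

-224

Write the equations: 2A + B + 4C = -1; 3A + B + 8C = -4; 5A + B + 32C = -42.
Subtracting the first from the second: A + 4C = -3.
Subtracting the second from the third: 2A + 24C = -38.
Solving: C = -2, A = 5, then B = -3.
Therefore c_7 = 35 + (-3) + (-2)·128 = -224.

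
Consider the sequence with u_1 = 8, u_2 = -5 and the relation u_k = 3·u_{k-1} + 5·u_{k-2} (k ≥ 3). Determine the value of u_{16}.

Iterate the recurrence:
u_3 = 25; u_4 = 50; u_5 = 275; …; u_{13} = 24871400; u_{14} = 104275075; u_{15} = 437182225; u_{16} = 1832922050.

1832922050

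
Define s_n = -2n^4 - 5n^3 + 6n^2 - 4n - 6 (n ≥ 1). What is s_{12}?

s_{12} = -2·12^4 - 5·12^3 + 6·12^2 - 4·12 - 6 = -49302.

-49302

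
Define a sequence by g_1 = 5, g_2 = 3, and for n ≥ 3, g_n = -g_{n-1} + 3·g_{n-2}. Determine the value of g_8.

Iterate the recurrence:
g_3 = 12; g_4 = -3; g_5 = 39; g_6 = -48; g_7 = 165; g_8 = -309.

-309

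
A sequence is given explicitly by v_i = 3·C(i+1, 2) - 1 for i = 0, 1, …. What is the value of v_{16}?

C(17, 2) = 136, so v_{16} = 407.

407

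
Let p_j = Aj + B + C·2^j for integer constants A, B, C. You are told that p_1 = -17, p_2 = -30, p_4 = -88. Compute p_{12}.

Write the equations: A + B + 2C = -17; 2A + B + 4C = -30; 4A + B + 16C = -88.
Subtracting the first from the second: A + 2C = -13.
Subtracting the second from the third: 2A + 12C = -58.
Solving: C = -4, A = -5, then B = -4.
Hence p_{12} = -5·12 + (-4) + (-4)·4096 = -16448.

-16448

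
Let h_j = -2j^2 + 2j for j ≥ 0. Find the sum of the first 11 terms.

-660

Over j = 0..10: Σj = 55, Σj² = 385.
Total = (-2)·385 + (2)·55 = -660.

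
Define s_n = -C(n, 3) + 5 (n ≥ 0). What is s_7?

C(7, 3) = 35, so s_7 = -30.

-30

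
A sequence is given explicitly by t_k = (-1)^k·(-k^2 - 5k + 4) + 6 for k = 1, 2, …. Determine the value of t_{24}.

(-1)^24 = 1; -k^2 - 5k + 4 at k=24 is -692; so t_{24} = -686.

-686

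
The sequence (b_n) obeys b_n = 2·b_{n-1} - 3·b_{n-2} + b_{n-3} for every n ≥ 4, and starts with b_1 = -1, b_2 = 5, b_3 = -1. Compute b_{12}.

-98

b_4 = -18; b_5 = -28; b_6 = -3; b_7 = 60; b_8 = 101; b_9 = 19; b_{10} = -205; b_{11} = -366; b_{12} = -98.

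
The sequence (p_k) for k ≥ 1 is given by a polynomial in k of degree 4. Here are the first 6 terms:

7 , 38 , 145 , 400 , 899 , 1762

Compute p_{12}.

1st diffs: 31, 107, 255, 499, 863.
2nd diffs: 76, 148, 244, 364.
3rd diffs: 72, 96, 120.
4th diffs: 24, 24 (constant).
Newton forward-difference form: p_k = 7 + 31·C(k-1,1) + 76·C(k-1,2) + 72·C(k-1,3) + 24·C(k-1,4).
At k = 12: k-1 = 11, so p_{12} = 7 + 341 + 4180 + 11880 + 7920 = 24328.

24328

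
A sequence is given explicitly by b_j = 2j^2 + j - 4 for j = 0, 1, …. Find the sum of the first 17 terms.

Over j = 0..16: Σj = 136, Σj² = 1496.
Total = (2)·1496 + (1)·136 + (-4)·17 = 3060.

3060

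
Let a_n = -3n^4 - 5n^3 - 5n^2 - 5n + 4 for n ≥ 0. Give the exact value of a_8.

-15204

a_8 = -3·8^4 - 5·8^3 - 5·8^2 - 5·8 + 4 = -15204.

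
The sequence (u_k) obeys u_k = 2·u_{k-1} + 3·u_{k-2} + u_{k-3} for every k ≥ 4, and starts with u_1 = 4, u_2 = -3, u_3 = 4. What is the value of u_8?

412

Iterate the recurrence:
u_4 = 3; u_5 = 15; u_6 = 43; u_7 = 134; u_8 = 412.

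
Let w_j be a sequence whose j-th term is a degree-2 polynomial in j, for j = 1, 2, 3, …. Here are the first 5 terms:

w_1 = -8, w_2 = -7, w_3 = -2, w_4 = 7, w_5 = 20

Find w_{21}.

1st diffs: 1, 5, 9, 13.
2nd diffs: 4, 4, 4 (constant).
So w_j = 2j^2 - 5j - 5.
Evaluating at j = 21 gives w_{21} = 772.

772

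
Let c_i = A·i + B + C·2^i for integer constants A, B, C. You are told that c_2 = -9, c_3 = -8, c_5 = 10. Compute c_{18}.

Plug in i = 2, 3, 5: 2A + B + 4C = -9; 3A + B + 8C = -8; 5A + B + 32C = 10.
Subtracting the first from the second: A + 4C = 1.
Subtracting the second from the third: 2A + 24C = 18.
Solving: C = 1, A = -3, then B = -7.
Hence c_{18} = -3·18 + (-7) + 1·262144 = 262083.

262083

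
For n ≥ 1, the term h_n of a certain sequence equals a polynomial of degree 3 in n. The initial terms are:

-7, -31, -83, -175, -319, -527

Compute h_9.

1st diffs: -24, -52, -92, -144, -208.
2nd diffs: -28, -40, -52, -64.
3rd diffs: -12, -12, -12 (constant).
Newton forward-difference form: h_n = -7 + (-24)·C(n-1,1) + (-28)·C(n-1,2) + (-12)·C(n-1,3).
At n = 9: n-1 = 8, so h_9 = -7 - 192 - 784 - 672 = -1655.

-1655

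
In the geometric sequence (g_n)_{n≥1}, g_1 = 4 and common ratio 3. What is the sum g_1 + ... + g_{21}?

20920706404

g_n = 4·3^(n-1).
S = 4·(3^21 - 1)/(3 - 1) = 4·(10460353203 - 1)/(2) = 20920706404.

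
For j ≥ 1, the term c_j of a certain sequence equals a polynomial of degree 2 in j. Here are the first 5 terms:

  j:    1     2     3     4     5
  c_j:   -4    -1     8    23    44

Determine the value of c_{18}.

863

1st diffs: 3, 9, 15, 21.
2nd diffs: 6, 6, 6 (constant).
Newton forward-difference form: c_j = -4 + 3·C(j-1,1) + 6·C(j-1,2).
At j = 18: j-1 = 17, so c_{18} = -4 + 51 + 816 = 863.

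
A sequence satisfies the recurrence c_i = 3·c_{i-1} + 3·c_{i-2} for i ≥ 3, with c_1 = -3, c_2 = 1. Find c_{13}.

Applying the relation repeatedly:
c_3 = -6;  c_4 = -15;  c_5 = -63;  …;  c_{10} = -48519;  c_{11} = -183951;  c_{12} = -697410;  c_{13} = -2644083.

-2644083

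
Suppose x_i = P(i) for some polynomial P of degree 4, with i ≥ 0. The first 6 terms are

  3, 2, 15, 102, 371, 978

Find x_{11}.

1st diffs: -1, 13, 87, 269, 607.
2nd diffs: 14, 74, 182, 338.
3rd diffs: 60, 108, 156.
4th diffs: 48, 48 (constant).
Newton forward-difference form: x_i = 3 + (-1)·C(i,1) + 14·C(i,2) + 60·C(i,3) + 48·C(i,4).
At i = 11: i = 11, so x_{11} = 3 - 11 + 770 + 9900 + 15840 = 26502.

26502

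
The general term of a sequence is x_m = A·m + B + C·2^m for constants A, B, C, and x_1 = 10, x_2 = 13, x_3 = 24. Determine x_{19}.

2097064

At m = 1, 2, 3: A + B + 2C = 10; 2A + B + 4C = 13; 3A + B + 8C = 24.
Subtracting the first from the second: A + 2C = 3.
Subtracting the second from the third: A + 4C = 11.
Solving: C = 4, A = -5, then B = 7.
So x_m = -5·m + 7 + 4·2^m; at m=19 this is 2097064.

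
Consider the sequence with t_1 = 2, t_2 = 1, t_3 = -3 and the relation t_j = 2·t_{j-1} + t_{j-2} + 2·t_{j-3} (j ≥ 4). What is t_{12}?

-4105

t_4 = -1, t_5 = -3, t_6 = -13, t_7 = -31, t_8 = -81, t_9 = -219, t_{10} = -581, t_{11} = -1543, t_{12} = -4105.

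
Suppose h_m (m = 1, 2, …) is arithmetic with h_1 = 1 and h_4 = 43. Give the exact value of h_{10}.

Common difference d = (43 - 1) / (4 - 1) = 14.
h_m = 1 + (m - 1)·14.
h_{10} = 1 + 9·14 = 127.

127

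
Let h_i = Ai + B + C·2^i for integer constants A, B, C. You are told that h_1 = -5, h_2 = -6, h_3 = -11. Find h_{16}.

-131028

Plug in i = 1, 2, 3: A + B + 2C = -5; 2A + B + 4C = -6; 3A + B + 8C = -11.
Subtracting the first from the second: A + 2C = -1.
Subtracting the second from the third: A + 4C = -5.
Solving: C = -2, A = 3, then B = -4.
Hence h_{16} = 3·16 + (-4) + (-2)·65536 = -131028.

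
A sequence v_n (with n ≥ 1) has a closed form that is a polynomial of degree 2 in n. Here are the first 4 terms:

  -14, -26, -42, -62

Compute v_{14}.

-482

1st diffs: -12, -16, -20.
2nd diffs: -4, -4 (constant).
Newton forward-difference form: v_n = -14 + (-12)·C(n-1,1) + (-4)·C(n-1,2).
At n = 14: n-1 = 13, so v_{14} = -14 - 156 - 312 = -482.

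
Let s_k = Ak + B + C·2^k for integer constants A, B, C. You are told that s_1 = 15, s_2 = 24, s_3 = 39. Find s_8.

798

Plug in k = 1, 2, 3: A + B + 2C = 15; 2A + B + 4C = 24; 3A + B + 8C = 39.
Subtracting the first from the second: A + 2C = 9.
Subtracting the second from the third: A + 4C = 15.
Solving: C = 3, A = 3, then B = 6.
Hence s_8 = 3·8 + 6 + 3·256 = 798.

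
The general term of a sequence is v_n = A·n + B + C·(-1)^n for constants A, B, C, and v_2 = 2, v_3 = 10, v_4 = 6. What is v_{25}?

Plug in n = 2, 3, 4: 2A + B + C = 2; 3A + B - C = 10; 4A + B + C = 6.
Subtracting the first from the second: A - 2C = 8.
Subtracting the second from the third: A + 2C = -4.
Solving: C = -3, A = 2, then B = 1.
Therefore v_{25} = 50 + 1 + (-3)·(-1) = 54.

54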